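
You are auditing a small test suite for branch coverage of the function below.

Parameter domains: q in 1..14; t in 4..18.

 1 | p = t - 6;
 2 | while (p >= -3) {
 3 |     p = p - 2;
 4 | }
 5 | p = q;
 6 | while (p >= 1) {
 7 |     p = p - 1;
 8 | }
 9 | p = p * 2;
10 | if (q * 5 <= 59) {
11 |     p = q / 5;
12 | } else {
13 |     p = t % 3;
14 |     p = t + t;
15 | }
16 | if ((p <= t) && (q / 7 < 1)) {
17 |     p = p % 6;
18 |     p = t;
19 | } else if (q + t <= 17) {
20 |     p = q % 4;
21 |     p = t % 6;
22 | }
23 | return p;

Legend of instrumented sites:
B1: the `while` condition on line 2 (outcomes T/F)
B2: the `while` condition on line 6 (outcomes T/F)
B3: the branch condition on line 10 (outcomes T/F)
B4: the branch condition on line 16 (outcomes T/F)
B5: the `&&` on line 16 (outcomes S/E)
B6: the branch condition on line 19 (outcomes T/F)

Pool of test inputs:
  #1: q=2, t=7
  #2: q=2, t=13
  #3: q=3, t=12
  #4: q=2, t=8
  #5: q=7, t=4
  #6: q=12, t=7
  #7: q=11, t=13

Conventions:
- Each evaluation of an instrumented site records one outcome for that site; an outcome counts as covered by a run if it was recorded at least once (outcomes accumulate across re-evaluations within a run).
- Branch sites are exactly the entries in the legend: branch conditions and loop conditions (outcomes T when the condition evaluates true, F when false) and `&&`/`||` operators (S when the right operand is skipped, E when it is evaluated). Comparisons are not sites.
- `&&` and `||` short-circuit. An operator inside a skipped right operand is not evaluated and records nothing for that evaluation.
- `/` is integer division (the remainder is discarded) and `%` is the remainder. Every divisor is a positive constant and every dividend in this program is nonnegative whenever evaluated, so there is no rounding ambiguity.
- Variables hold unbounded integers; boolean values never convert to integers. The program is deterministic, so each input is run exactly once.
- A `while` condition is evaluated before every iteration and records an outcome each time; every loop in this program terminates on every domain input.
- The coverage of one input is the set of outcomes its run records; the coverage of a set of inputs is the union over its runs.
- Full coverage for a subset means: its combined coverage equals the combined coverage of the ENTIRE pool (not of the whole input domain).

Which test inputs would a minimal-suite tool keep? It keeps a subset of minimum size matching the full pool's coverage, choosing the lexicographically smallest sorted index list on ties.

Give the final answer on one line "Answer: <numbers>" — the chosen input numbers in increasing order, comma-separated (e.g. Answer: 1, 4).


input #1, q=2, t=7: events B1->T, B1->T, B1->T, B1->F, B2->T, B2->T, B2->F, B3->T, B5->E, B4->T; outcomes B1=T, B1=F, B2=T, B2=F, B3=T, B4=T, B5=E
input #2, q=2, t=13: events B1->T, B1->T, B1->T, B1->T, B1->T, B1->T, B1->F, B2->T, B2->T, B2->F, B3->T, B5->E, B4->T; outcomes B1=T, B1=F, B2=T, B2=F, B3=T, B4=T, B5=E
input #3, q=3, t=12: events B1->T, B1->T, B1->T, B1->T, B1->T, B1->F, B2->T, B2->T, B2->T, B2->F, B3->T, B5->E, B4->T; outcomes B1=T, B1=F, B2=T, B2=F, B3=T, B4=T, B5=E
input #4, q=2, t=8: events B1->T, B1->T, B1->T, B1->F, B2->T, B2->T, B2->F, B3->T, B5->E, B4->T; outcomes B1=T, B1=F, B2=T, B2=F, B3=T, B4=T, B5=E
input #5, q=7, t=4: events B1->T, B1->F, B2->T, B2->T, B2->T, B2->T, B2->T, B2->T, B2->T, B2->F, B3->T, B5->E, B4->F, B6->T; outcomes B1=T, B1=F, B2=T, B2=F, B3=T, B4=F, B5=E, B6=T
input #6, q=12, t=7: events B1->T, B1->T, B1->T, B1->F, B2->T, B2->T, B2->T, B2->T, B2->T, B2->T, B2->T, B2->T, B2->T, B2->T, ...; outcomes B1=T, B1=F, B2=T, B2=F, B3=F, B4=F, B5=S, B6=F
input #7, q=11, t=13: events B1->T, B1->T, B1->T, B1->T, B1->T, B1->T, B1->F, B2->T, B2->T, B2->T, B2->T, B2->T, B2->T, B2->T, ...; outcomes B1=T, B1=F, B2=T, B2=F, B3=T, B4=F, B5=E, B6=F
pool-wide coverage (12 outcomes): B1=T, B1=F, B2=T, B2=F, B3=T, B3=F, B4=T, B4=F, B5=S, B5=E, B6=T, B6=F
every size-1 subset falls short of the 12 outcomes (best: 8/12)
every size-2 subset falls short of the 12 outcomes (best: 11/12)
inputs {1, 5, 6} (size 3) cover everything; no size-3 subset with a lexicographically smaller index list covers all 12
Answer: 1, 5, 6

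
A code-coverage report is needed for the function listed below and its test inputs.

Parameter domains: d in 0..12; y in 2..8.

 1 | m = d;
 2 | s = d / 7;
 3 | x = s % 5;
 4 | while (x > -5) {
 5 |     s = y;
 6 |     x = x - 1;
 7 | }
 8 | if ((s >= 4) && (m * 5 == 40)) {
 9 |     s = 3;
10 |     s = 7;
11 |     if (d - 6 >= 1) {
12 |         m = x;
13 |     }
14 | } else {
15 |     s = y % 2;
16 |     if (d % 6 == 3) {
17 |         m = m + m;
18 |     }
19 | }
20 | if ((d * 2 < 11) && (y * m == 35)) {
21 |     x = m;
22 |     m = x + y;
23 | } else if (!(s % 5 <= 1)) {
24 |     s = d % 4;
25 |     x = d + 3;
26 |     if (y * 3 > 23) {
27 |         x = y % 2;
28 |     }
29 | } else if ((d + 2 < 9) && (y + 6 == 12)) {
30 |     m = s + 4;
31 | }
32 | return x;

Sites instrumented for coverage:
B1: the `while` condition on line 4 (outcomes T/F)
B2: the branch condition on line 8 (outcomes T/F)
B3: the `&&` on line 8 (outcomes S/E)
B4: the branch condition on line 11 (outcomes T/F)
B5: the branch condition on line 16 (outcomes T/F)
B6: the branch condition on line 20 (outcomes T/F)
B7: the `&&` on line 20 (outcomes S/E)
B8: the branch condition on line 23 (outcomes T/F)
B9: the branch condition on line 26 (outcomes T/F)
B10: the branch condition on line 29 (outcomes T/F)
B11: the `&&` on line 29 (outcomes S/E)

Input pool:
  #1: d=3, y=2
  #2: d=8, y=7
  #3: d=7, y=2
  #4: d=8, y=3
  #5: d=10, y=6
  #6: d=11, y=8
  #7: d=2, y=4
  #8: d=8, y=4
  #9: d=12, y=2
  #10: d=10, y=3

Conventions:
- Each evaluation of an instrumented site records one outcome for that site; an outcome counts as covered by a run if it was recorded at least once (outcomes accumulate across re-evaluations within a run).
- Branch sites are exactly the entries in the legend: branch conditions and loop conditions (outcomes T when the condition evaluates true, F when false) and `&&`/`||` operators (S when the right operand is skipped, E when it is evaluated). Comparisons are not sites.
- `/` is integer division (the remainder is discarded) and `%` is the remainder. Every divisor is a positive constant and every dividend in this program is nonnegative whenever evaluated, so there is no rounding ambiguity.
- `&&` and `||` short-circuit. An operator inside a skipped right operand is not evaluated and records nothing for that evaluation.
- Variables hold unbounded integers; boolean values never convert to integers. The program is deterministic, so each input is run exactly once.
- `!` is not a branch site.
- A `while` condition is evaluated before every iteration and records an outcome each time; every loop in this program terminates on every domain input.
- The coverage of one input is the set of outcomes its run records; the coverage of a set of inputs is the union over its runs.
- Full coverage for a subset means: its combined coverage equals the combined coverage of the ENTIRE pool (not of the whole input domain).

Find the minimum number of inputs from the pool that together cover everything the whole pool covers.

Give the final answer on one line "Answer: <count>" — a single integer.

test 1 (d=3, y=2) hits B1=T, B1=F, B2=F, B3=S, B5=T, B6=F, B7=E, B8=F, B10=F, B11=E
test 2 (d=8, y=7) hits B1=T, B1=F, B2=T, B3=E, B4=T, B6=F, B7=S, B8=T, B9=F
test 3 (d=7, y=2) hits B1=T, B1=F, B2=F, B3=S, B5=F, B6=F, B7=S, B8=F, B10=F, B11=S
test 4 (d=8, y=3) hits B1=T, B1=F, B2=F, B3=S, B5=F, B6=F, B7=S, B8=F, B10=F, B11=S
test 5 (d=10, y=6) hits B1=T, B1=F, B2=F, B3=E, B5=F, B6=F, B7=S, B8=F, B10=F, B11=S
test 6 (d=11, y=8) hits B1=T, B1=F, B2=F, B3=E, B5=F, B6=F, B7=S, B8=F, B10=F, B11=S
test 7 (d=2, y=4) hits B1=T, B1=F, B2=F, B3=E, B5=F, B6=F, B7=E, B8=F, B10=F, B11=E
test 8 (d=8, y=4) hits B1=T, B1=F, B2=T, B3=E, B4=T, B6=F, B7=S, B8=T, B9=F
test 9 (d=12, y=2) hits B1=T, B1=F, B2=F, B3=S, B5=F, B6=F, B7=S, B8=F, B10=F, B11=S
test 10 (d=10, y=3) hits B1=T, B1=F, B2=F, B3=S, B5=F, B6=F, B7=S, B8=F, B10=F, B11=S
union over all inputs: B1=T, B1=F, B2=T, B2=F, B3=S, B3=E, B4=T, B5=T, B5=F, B6=F, B7=S, B7=E, B8=T, B8=F, B9=F, B10=F, B11=S, B11=E (18 outcomes)
every size-1 subset falls short of the 18 outcomes (best: 10/18)
every size-2 subset falls short of the 18 outcomes (best: 16/18)
inputs {1, 2, 3} (size 3) cover everything; no size-3 subset with a lexicographically smaller index list covers all 18

Answer: 3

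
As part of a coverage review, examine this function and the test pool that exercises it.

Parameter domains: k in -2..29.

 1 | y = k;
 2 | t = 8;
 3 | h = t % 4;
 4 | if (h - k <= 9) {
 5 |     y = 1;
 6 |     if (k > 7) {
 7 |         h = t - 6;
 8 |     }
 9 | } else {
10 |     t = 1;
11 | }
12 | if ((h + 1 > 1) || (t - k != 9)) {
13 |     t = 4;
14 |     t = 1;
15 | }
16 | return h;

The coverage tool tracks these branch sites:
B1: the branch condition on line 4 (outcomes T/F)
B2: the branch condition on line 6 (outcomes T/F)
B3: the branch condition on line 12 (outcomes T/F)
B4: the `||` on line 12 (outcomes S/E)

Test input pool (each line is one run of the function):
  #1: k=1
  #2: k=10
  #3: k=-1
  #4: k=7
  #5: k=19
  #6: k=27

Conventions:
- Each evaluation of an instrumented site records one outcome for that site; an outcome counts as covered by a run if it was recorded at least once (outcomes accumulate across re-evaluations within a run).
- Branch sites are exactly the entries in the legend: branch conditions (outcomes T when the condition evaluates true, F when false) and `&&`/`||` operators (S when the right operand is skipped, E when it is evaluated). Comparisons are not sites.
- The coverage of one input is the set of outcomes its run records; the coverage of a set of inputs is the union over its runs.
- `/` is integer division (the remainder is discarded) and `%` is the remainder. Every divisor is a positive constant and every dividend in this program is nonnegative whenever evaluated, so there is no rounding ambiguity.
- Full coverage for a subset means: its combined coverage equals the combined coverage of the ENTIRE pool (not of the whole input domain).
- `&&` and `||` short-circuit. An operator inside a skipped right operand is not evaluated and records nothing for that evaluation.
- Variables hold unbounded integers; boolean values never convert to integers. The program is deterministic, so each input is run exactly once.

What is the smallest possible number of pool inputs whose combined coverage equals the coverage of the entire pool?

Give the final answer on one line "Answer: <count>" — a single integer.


test 1 (k=1) fires B1->T, B2->F, B4->E, B3->T; hits B1=T, B2=F, B3=T, B4=E
test 2 (k=10) fires B1->T, B2->T, B4->S, B3->T; hits B1=T, B2=T, B3=T, B4=S
test 3 (k=-1) fires B1->T, B2->F, B4->E, B3->F; hits B1=T, B2=F, B3=F, B4=E
test 4 (k=7) fires B1->T, B2->F, B4->E, B3->T; hits B1=T, B2=F, B3=T, B4=E
test 5 (k=19) fires B1->T, B2->T, B4->S, B3->T; hits B1=T, B2=T, B3=T, B4=S
test 6 (k=27) fires B1->T, B2->T, B4->S, B3->T; hits B1=T, B2=T, B3=T, B4=S
pool-wide coverage (7 outcomes): B1=T, B2=T, B2=F, B3=T, B3=F, B4=S, B4=E
size 1 is not enough: best union over all size-1 subsets is 4/7
at size 2, {2, 3} reaches all 7 outcomes; every lexicographically earlier size-2 subset fails
Answer: 2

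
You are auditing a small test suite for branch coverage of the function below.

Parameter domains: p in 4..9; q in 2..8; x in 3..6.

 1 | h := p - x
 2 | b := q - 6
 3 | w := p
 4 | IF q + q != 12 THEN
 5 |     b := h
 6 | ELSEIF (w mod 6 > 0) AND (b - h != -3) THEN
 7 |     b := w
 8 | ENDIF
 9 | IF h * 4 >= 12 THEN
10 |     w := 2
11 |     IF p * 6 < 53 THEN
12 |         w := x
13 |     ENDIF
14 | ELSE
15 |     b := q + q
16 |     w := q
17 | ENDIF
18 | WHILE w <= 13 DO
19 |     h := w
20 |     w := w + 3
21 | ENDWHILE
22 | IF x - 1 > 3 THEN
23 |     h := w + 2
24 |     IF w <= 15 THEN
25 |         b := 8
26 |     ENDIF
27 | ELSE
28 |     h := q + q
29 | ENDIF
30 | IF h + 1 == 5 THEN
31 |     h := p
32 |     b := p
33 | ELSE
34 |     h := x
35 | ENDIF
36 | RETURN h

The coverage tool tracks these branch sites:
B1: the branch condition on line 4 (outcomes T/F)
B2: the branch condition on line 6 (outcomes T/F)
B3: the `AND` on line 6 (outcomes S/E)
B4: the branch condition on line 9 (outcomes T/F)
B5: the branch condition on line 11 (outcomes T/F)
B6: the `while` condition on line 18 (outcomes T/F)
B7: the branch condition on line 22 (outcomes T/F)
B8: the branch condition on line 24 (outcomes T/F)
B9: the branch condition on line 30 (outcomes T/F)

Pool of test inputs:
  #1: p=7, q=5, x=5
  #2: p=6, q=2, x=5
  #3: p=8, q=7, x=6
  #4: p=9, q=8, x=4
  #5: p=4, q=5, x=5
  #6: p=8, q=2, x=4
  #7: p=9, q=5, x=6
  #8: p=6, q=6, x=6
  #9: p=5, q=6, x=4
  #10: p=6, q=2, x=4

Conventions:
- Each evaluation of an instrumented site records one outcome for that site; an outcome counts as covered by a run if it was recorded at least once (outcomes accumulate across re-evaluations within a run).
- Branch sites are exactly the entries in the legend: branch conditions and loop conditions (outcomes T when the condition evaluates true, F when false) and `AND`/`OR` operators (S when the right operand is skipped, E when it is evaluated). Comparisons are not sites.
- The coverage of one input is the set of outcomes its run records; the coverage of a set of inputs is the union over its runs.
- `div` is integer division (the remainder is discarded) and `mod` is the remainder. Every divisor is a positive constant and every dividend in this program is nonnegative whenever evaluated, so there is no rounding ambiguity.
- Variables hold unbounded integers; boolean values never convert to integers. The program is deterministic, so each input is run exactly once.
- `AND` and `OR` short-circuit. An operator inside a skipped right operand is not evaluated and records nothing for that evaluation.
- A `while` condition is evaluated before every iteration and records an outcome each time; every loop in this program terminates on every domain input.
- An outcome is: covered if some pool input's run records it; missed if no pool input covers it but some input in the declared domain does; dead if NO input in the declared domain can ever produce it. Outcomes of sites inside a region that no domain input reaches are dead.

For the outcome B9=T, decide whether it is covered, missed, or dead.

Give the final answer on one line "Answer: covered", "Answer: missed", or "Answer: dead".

B9=T is recorded by pool input(s) 6, 10 -> covered

Answer: covered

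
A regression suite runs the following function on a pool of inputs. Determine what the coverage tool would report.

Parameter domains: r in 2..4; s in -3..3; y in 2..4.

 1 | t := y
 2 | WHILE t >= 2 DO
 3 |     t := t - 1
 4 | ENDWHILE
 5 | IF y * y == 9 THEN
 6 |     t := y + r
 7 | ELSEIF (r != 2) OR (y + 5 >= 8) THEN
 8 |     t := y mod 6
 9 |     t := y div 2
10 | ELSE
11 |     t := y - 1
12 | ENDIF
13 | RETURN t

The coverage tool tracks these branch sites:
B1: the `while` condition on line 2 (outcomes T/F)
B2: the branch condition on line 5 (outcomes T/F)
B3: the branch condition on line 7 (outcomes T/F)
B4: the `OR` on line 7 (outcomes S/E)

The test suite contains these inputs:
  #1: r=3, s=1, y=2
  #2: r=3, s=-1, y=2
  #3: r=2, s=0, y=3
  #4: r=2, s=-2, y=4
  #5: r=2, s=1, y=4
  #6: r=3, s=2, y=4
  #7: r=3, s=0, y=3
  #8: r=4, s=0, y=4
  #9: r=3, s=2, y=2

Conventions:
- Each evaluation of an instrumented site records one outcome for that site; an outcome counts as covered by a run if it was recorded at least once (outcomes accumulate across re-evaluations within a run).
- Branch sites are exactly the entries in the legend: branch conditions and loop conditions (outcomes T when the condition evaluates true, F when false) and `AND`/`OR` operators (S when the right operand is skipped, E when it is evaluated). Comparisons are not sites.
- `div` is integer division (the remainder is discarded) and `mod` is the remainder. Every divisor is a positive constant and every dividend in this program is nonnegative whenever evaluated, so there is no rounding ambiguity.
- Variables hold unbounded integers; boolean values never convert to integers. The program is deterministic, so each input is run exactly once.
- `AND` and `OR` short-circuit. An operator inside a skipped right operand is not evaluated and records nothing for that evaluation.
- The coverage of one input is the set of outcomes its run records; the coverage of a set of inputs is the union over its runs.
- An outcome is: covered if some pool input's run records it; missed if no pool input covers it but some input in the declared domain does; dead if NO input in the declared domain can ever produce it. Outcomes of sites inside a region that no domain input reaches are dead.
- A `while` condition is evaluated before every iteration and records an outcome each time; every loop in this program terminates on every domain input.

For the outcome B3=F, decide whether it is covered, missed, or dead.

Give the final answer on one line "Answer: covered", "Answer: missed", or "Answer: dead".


no pool input records B3=F
but domain input (r=2, s=-3, y=2) does record it -> reachable, so missed
Answer: missed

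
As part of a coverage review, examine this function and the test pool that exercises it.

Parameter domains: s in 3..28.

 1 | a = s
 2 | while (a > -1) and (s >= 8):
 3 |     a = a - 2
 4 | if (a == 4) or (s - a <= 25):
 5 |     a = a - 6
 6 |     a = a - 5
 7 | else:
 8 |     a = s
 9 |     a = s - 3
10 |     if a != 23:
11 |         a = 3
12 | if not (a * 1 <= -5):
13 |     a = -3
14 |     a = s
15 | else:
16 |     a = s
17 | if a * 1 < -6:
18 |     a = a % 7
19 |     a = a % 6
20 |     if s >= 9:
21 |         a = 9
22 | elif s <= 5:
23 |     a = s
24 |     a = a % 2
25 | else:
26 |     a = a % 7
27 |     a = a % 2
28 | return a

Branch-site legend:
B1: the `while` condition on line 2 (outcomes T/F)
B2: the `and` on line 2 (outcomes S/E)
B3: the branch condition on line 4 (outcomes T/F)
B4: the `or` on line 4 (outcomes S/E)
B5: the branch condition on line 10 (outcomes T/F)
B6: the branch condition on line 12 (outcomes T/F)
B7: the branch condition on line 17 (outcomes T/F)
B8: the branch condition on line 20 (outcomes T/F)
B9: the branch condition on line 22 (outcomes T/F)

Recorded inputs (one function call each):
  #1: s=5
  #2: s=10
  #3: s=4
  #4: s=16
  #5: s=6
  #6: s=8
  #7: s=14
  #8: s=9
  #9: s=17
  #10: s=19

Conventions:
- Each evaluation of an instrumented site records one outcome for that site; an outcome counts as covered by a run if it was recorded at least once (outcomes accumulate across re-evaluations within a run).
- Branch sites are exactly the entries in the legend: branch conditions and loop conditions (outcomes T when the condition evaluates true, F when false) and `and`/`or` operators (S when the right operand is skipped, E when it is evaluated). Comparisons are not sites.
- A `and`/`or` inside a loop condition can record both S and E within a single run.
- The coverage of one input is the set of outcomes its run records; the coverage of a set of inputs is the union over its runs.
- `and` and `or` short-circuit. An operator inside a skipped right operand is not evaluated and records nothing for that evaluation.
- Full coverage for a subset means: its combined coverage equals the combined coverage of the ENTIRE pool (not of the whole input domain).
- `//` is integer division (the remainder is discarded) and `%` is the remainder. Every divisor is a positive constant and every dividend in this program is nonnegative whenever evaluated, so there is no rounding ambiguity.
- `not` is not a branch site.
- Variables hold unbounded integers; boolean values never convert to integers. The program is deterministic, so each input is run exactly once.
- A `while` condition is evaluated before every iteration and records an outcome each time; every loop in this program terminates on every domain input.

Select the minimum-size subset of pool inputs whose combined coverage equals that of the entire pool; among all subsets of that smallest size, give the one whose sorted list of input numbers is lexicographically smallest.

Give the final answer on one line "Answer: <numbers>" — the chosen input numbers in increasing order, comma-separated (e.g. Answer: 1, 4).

#1 (s=5) -> covered: B1=F, B2=E, B3=T, B4=E, B6=F, B7=F, B9=T
#2 (s=10) -> covered: B1=T, B1=F, B2=S, B2=E, B3=T, B4=E, B6=F, B7=F, B9=F
#3 (s=4) -> covered: B1=F, B2=E, B3=T, B4=S, B6=F, B7=F, B9=T
#4 (s=16) -> covered: B1=T, B1=F, B2=S, B2=E, B3=T, B4=E, B6=F, B7=F, B9=F
#5 (s=6) -> covered: B1=F, B2=E, B3=T, B4=E, B6=F, B7=F, B9=F
#6 (s=8) -> covered: B1=T, B1=F, B2=S, B2=E, B3=T, B4=E, B6=F, B7=F, B9=F
#7 (s=14) -> covered: B1=T, B1=F, B2=S, B2=E, B3=T, B4=E, B6=F, B7=F, B9=F
#8 (s=9) -> covered: B1=T, B1=F, B2=S, B2=E, B3=T, B4=E, B6=F, B7=F, B9=F
#9 (s=17) -> covered: B1=T, B1=F, B2=S, B2=E, B3=T, B4=E, B6=F, B7=F, B9=F
#10 (s=19) -> covered: B1=T, B1=F, B2=S, B2=E, B3=T, B4=E, B6=F, B7=F, B9=F
union over all inputs: B1=T, B1=F, B2=S, B2=E, B3=T, B4=S, B4=E, B6=F, B7=F, B9=T, B9=F (11 outcomes)
no size-1 subset reaches all 11 outcomes (best union: 9/11)
inputs {2, 3} (size 2) cover everything; no size-2 subset with a lexicographically smaller index list covers all 11

Answer: 2, 3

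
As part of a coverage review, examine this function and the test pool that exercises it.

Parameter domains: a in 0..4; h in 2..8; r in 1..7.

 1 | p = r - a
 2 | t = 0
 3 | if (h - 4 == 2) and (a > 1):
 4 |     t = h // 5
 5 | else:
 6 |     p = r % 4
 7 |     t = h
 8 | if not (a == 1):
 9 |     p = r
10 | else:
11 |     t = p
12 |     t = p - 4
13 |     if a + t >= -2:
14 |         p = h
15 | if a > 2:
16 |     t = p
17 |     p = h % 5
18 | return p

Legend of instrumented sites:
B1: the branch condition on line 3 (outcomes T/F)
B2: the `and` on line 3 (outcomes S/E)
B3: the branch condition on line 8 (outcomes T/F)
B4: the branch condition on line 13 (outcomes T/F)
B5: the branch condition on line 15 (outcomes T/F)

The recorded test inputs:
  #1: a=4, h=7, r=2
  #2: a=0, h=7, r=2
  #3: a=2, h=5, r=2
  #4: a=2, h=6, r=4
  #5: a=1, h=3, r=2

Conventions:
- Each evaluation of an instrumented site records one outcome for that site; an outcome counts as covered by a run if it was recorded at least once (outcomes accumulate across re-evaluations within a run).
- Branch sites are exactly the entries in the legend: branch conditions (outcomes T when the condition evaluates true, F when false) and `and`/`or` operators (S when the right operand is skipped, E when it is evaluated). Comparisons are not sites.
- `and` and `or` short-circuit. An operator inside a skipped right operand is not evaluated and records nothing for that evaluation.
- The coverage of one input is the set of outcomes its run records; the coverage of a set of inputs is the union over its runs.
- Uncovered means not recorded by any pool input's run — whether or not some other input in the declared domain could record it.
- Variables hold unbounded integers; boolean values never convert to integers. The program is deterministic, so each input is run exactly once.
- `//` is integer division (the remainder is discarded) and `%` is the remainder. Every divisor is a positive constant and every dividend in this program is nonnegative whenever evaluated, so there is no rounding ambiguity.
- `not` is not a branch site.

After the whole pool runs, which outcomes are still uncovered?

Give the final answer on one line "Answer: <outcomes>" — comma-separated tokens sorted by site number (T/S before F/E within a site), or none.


input #1, a=4, h=7, r=2: outcomes B1=F, B2=S, B3=T, B5=T
input #2, a=0, h=7, r=2: outcomes B1=F, B2=S, B3=T, B5=F
input #3, a=2, h=5, r=2: outcomes B1=F, B2=S, B3=T, B5=F
input #4, a=2, h=6, r=4: outcomes B1=T, B2=E, B3=T, B5=F
input #5, a=1, h=3, r=2: outcomes B1=F, B2=S, B3=F, B4=T, B5=F
union over the pool: B1=T, B1=F, B2=S, B2=E, B3=T, B3=F, B4=T, B5=T, B5=F
uncovered (1 of 10): B4=F
Answer: B4=F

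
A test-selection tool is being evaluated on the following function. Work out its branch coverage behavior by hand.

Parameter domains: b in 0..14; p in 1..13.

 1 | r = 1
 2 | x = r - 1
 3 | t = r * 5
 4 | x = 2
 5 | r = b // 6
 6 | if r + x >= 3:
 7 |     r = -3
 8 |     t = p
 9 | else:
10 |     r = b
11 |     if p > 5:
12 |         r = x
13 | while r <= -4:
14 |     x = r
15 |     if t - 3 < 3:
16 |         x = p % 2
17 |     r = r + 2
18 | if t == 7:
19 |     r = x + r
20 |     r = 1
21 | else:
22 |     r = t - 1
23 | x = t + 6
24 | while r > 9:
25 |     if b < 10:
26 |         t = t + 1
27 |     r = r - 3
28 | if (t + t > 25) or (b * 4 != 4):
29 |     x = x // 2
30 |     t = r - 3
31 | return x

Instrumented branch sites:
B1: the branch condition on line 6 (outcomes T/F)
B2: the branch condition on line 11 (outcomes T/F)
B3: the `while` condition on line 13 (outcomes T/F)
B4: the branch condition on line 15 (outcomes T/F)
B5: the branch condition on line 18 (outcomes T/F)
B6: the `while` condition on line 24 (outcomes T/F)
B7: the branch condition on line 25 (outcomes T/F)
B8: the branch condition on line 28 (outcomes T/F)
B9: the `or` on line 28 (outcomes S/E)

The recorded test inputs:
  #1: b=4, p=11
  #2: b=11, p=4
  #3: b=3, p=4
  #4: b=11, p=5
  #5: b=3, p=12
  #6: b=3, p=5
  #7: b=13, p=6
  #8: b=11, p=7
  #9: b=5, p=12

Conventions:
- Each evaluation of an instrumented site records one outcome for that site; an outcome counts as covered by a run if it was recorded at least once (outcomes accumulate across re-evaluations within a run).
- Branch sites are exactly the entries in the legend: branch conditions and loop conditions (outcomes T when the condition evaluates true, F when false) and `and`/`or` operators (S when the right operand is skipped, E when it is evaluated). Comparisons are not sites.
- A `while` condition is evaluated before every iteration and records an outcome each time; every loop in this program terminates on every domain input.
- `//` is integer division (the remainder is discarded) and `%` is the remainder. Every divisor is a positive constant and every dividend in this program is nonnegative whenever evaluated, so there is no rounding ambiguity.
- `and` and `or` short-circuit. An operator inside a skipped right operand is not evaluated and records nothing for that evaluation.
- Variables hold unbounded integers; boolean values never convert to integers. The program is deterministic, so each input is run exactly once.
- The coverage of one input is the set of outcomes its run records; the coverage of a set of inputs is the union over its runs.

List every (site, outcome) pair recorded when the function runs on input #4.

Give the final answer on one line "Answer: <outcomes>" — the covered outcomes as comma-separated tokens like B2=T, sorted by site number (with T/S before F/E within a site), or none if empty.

Simulating input #4 (b=11, p=5) step by step:
  B1->T, B3->F, B5->F, B6->F, B9->E, B8->T
distinct outcomes covered: B1=T, B3=F, B5=F, B6=F, B8=T, B9=E

Answer: B1=T, B3=F, B5=F, B6=F, B8=T, B9=E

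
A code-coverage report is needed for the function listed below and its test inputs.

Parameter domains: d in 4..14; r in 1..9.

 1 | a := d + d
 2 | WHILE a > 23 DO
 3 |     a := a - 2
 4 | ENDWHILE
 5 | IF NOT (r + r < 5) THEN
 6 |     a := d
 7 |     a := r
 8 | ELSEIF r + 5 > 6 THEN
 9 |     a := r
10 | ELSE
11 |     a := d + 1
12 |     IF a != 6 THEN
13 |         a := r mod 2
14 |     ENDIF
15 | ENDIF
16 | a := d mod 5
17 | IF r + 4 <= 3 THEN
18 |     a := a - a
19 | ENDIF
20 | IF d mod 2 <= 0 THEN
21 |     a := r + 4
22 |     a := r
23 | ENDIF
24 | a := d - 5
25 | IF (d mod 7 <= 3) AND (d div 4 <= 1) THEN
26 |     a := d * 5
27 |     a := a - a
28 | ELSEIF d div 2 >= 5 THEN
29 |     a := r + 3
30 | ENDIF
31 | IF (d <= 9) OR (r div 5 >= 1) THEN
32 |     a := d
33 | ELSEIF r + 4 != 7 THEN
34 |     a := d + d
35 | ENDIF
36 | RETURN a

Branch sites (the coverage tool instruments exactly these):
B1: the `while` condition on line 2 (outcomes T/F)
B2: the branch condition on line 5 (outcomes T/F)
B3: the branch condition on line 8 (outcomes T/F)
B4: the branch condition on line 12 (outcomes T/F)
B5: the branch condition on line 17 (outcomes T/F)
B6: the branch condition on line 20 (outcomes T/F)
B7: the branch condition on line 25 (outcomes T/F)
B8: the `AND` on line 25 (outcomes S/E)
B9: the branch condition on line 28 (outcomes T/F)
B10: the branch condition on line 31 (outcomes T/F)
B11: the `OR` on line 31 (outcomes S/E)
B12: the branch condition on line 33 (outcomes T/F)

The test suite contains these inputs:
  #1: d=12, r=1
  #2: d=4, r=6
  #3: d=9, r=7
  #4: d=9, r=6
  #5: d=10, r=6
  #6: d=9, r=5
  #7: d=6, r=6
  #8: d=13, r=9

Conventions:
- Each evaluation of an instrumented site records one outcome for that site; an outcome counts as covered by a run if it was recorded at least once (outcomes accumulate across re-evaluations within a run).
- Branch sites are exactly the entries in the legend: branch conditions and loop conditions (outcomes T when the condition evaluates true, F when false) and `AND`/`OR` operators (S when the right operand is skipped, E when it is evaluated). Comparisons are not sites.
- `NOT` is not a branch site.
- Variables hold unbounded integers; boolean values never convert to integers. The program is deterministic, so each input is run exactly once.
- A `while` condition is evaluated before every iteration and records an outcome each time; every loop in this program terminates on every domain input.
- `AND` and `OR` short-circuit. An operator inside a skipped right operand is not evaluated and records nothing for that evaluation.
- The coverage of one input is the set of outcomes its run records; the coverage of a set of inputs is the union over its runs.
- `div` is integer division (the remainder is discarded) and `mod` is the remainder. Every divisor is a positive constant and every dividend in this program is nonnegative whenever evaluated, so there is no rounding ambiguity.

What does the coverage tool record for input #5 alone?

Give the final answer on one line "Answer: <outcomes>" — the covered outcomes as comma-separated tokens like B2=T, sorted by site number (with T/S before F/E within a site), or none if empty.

Simulating input #5 (d=10, r=6) step by step:
  B1->F, B2->T, B5->F, B6->T, B8->E, B7->F, B9->T, B11->E, B10->T
distinct outcomes covered: B1=F, B2=T, B5=F, B6=T, B7=F, B8=E, B9=T, B10=T, B11=E

Answer: B1=F, B2=T, B5=F, B6=T, B7=F, B8=E, B9=T, B10=T, B11=E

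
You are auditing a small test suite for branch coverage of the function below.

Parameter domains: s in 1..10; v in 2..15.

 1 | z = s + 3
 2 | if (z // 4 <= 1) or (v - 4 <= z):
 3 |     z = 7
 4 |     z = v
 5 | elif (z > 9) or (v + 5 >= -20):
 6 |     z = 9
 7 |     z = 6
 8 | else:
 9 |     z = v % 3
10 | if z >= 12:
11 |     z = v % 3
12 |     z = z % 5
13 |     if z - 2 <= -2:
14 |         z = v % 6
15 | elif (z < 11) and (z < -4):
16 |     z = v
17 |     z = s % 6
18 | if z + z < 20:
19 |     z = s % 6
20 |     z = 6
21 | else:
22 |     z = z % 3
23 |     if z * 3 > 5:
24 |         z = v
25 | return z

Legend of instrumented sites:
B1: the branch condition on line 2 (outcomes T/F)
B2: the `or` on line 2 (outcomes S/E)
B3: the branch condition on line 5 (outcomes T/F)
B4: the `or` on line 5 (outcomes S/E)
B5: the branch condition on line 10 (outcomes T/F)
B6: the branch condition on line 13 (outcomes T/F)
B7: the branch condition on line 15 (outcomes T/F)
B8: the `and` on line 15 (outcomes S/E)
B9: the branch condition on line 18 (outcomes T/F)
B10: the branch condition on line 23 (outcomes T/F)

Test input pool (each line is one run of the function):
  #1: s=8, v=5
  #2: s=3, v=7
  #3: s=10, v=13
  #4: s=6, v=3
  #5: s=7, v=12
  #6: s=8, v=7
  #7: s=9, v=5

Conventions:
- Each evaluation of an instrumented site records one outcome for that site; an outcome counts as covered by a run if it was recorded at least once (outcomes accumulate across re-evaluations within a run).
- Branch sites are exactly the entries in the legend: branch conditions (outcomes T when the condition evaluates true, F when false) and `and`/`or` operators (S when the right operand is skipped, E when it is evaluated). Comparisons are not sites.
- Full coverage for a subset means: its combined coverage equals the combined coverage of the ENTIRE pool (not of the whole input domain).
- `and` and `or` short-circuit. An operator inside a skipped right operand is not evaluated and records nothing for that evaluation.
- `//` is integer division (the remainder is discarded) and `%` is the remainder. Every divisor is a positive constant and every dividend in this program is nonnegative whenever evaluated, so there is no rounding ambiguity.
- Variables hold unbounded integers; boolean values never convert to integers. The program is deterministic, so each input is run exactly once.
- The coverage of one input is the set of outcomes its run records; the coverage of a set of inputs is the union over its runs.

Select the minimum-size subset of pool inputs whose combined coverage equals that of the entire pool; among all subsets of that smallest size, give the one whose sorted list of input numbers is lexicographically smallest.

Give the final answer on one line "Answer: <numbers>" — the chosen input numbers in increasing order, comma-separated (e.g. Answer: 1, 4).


input #1 (s=8, v=5): events B2->E, B1->T, B5->F, B8->E, B7->F, B9->T; covers B1=T, B2=E, B5=F, B7=F, B8=E, B9=T
input #2 (s=3, v=7): events B2->S, B1->T, B5->F, B8->E, B7->F, B9->T; covers B1=T, B2=S, B5=F, B7=F, B8=E, B9=T
input #3 (s=10, v=13): events B2->E, B1->T, B5->T, B6->F, B9->T; covers B1=T, B2=E, B5=T, B6=F, B9=T
input #4 (s=6, v=3): events B2->E, B1->T, B5->F, B8->E, B7->F, B9->T; covers B1=T, B2=E, B5=F, B7=F, B8=E, B9=T
input #5 (s=7, v=12): events B2->E, B1->T, B5->T, B6->T, B9->T; covers B1=T, B2=E, B5=T, B6=T, B9=T
input #6 (s=8, v=7): events B2->E, B1->T, B5->F, B8->E, B7->F, B9->T; covers B1=T, B2=E, B5=F, B7=F, B8=E, B9=T
input #7 (s=9, v=5): events B2->E, B1->T, B5->F, B8->E, B7->F, B9->T; covers B1=T, B2=E, B5=F, B7=F, B8=E, B9=T
together the pool reaches 10 outcomes: B1=T, B2=S, B2=E, B5=T, B5=F, B6=T, B6=F, B7=F, B8=E, B9=T
every size-1 subset falls short of the 10 outcomes (best: 6/10)
every size-2 subset falls short of the 10 outcomes (best: 9/10)
the canonical winner is {2, 3, 5}: size 3, full 10-outcome coverage, earliest index list among size-3 covers
Answer: 2, 3, 5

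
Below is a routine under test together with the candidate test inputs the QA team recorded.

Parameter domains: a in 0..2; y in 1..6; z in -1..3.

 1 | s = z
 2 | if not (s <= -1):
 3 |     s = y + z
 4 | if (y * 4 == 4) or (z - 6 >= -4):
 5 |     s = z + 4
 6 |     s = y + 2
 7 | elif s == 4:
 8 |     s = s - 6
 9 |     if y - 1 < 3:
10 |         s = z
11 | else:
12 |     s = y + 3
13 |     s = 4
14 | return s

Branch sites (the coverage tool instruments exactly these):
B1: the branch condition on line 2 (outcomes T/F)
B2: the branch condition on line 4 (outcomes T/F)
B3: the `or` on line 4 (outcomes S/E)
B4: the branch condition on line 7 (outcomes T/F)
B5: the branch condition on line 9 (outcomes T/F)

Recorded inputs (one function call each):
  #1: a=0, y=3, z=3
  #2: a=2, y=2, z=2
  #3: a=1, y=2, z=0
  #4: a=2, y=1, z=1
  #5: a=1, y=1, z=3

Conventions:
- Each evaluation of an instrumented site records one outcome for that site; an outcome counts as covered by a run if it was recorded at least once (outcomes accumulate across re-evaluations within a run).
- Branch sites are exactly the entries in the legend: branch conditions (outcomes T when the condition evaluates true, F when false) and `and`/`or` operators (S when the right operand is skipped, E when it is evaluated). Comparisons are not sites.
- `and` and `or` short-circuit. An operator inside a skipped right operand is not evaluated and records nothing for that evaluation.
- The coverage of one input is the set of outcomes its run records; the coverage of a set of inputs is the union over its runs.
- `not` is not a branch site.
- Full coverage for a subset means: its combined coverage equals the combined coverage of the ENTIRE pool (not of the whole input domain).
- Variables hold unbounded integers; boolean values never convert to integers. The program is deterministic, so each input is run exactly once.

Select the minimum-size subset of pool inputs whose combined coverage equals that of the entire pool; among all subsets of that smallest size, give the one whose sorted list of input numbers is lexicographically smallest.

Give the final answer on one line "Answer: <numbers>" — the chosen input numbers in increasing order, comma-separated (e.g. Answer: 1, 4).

test 1 (a=0, y=3, z=3) fires B1->T, B3->E, B2->T; hits B1=T, B2=T, B3=E
test 2 (a=2, y=2, z=2) fires B1->T, B3->E, B2->T; hits B1=T, B2=T, B3=E
test 3 (a=1, y=2, z=0) fires B1->T, B3->E, B2->F, B4->F; hits B1=T, B2=F, B3=E, B4=F
test 4 (a=2, y=1, z=1) fires B1->T, B3->S, B2->T; hits B1=T, B2=T, B3=S
test 5 (a=1, y=1, z=3) fires B1->T, B3->S, B2->T; hits B1=T, B2=T, B3=S
the full pool covers 6 outcomes: B1=T, B2=T, B2=F, B3=S, B3=E, B4=F
checked all size-1 subsets: none covers 6 outcomes (max 4/6)
size 2: inputs {3, 4} cover all 6 outcomes, and no lexicographically smaller subset of this size does

Answer: 3, 4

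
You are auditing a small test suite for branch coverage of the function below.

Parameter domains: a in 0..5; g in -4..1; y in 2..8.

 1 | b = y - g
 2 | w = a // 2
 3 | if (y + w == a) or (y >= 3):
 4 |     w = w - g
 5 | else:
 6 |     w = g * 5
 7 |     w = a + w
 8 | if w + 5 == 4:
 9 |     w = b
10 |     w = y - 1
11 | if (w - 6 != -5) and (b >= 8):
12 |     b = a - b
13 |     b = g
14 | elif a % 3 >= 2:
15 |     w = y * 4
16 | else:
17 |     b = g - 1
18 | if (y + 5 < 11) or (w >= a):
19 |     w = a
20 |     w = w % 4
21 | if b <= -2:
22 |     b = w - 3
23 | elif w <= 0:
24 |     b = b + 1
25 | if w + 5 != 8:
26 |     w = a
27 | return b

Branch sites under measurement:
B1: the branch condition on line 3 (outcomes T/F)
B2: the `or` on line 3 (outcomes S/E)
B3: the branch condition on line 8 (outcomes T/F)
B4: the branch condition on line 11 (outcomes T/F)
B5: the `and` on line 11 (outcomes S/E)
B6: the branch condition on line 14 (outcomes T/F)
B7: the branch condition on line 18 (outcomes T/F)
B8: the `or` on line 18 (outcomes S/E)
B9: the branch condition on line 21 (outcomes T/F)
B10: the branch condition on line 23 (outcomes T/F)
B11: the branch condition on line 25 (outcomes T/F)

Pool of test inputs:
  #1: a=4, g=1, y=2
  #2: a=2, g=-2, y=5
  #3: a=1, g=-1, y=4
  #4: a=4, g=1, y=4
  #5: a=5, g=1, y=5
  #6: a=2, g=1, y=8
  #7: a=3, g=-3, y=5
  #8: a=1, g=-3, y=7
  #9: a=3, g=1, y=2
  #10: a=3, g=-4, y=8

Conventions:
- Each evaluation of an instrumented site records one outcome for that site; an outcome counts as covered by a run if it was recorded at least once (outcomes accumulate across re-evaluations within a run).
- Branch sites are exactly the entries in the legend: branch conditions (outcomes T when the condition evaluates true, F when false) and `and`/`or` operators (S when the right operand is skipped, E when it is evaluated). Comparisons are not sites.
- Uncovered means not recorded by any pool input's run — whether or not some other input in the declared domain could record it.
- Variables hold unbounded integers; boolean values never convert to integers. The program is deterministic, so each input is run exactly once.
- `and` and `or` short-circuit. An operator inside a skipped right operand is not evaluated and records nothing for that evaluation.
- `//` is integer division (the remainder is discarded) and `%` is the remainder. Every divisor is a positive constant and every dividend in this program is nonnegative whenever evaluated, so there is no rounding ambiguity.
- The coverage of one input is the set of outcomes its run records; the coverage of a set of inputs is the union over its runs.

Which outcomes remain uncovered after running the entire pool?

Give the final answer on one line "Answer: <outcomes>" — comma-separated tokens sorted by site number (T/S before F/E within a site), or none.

run #1 (a=4, g=1, y=2) runs B2->S, B1->T, B3->F, B5->S, B4->F, B6->F, B8->S, B7->T, B9->F, B10->T, B11->T; records B1=T, B2=S, B3=F, B4=F, B5=S, B6=F, B7=T, B8=S, B9=F, B10=T, B11=T
run #2 (a=2, g=-2, y=5) runs B2->E, B1->T, B3->F, B5->E, B4->F, B6->T, B8->S, B7->T, B9->F, B10->F, B11->T; records B1=T, B2=E, B3=F, B4=F, B5=E, B6=T, B7=T, B8=S, B9=F, B10=F, B11=T
run #3 (a=1, g=-1, y=4) runs B2->E, B1->T, B3->F, B5->S, B4->F, B6->F, B8->S, B7->T, B9->T, B11->T; records B1=T, B2=E, B3=F, B4=F, B5=S, B6=F, B7=T, B8=S, B9=T, B11=T
run #4 (a=4, g=1, y=4) runs B2->E, B1->T, B3->F, B5->S, B4->F, B6->F, B8->S, B7->T, B9->F, B10->T, B11->T; records B1=T, B2=E, B3=F, B4=F, B5=S, B6=F, B7=T, B8=S, B9=F, B10=T, B11=T
run #5 (a=5, g=1, y=5) runs B2->E, B1->T, B3->F, B5->S, B4->F, B6->T, B8->S, B7->T, B9->F, B10->F, B11->T; records B1=T, B2=E, B3=F, B4=F, B5=S, B6=T, B7=T, B8=S, B9=F, B10=F, B11=T
run #6 (a=2, g=1, y=8) runs B2->E, B1->T, B3->F, B5->E, B4->F, B6->T, B8->E, B7->T, B9->F, B10->F, B11->T; records B1=T, B2=E, B3=F, B4=F, B5=E, B6=T, B7=T, B8=E, B9=F, B10=F, B11=T
run #7 (a=3, g=-3, y=5) runs B2->E, B1->T, B3->F, B5->E, B4->T, B8->S, B7->T, B9->T, B11->F; records B1=T, B2=E, B3=F, B4=T, B5=E, B7=T, B8=S, B9=T, B11=F
run #8 (a=1, g=-3, y=7) runs B2->E, B1->T, B3->F, B5->E, B4->T, B8->E, B7->T, B9->T, B11->T; records B1=T, B2=E, B3=F, B4=T, B5=E, B7=T, B8=E, B9=T, B11=T
run #9 (a=3, g=1, y=2) runs B2->S, B1->T, B3->F, B5->E, B4->F, B6->F, B8->S, B7->T, B9->F, B10->F, B11->F; records B1=T, B2=S, B3=F, B4=F, B5=E, B6=F, B7=T, B8=S, B9=F, B10=F, B11=F
run #10 (a=3, g=-4, y=8) runs B2->E, B1->T, B3->F, B5->E, B4->T, B8->E, B7->T, B9->T, B11->F; records B1=T, B2=E, B3=F, B4=T, B5=E, B7=T, B8=E, B9=T, B11=F
union over the pool: B1=T, B2=S, B2=E, B3=F, B4=T, B4=F, B5=S, B5=E, B6=T, B6=F, B7=T, B8=S, B8=E, B9=T, B9=F, B10=T, B10=F, B11=T, B11=F
uncovered (3 of 22): B1=F, B3=T, B7=F

Answer: B1=F, B3=T, B7=F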